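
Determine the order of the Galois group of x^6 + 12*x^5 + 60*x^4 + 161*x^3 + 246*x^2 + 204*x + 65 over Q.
36

The degree of the splitting field over Q equals the order of the Galois group, so first determine the group. The polynomial f is an irreducible sextic over Q, so G = Gal(f/Q) is one of the 16 transitive subgroups 6T1, ..., 6T16 of S_6. The discriminant of f is 871199469, which is not a perfect square, so G is not contained in A_6. The transitive groups of degree 6 not contained in A_6 are: C_6 (6T1, order 6), S_3 (6T2, order 6), D_6 (6T3, order 12), C_3 x S_3 (6T5, order 18), A_4 x C_2 (6T6, order 24), S_4 (6T8, order 24), S_3 x S_3 (6T9, order 36), S_4 x C_2 (6T11, order 48), (S_3 x S_3) : C_2 (6T13, order 72), PGL(2,5) (6T14, order 120), S_6 (6T16, order 720). By Dedekind's theorem, for a prime p not dividing disc(f) the degrees of the irreducible factors of f mod p form the cycle type of an element of G. Factoring f modulo the 16 such primes p <= 67 (skipping 3, 7, 29, which divide the discriminant), each new pattern first appears at: mod 2: f = (x^6 + x^3 + 1), pattern 6; mod 5: f = (x)(x + 1)(x^2 + 2)(x^2 + x + 2), pattern 2+2+1+1; mod 13: f = (x)(x + 9)(x + 10)(x^3 + 6x^2 + 12x + 4), pattern 3+1+1+1; mod 19: f = (x^2 + 8x + 3)(x^2 + 10x + 10)(x^2 + 13x + 18), pattern 2+2+2; mod 67: f = (x^3 + 6x^2 + 12x + 27)(x^3 + 6x^2 + 12x + 57), pattern 3+3. No other pattern occurs in this range, so the set of observed cycle types is {6, 2+2+1+1, 3+1+1+1, 2+2+2, 3+3}. The candidates containing elements of all these cycle types are S_3 x S_3 (6T9) of order 36, (S_3 x S_3) : C_2 (6T13) of order 72, S_6 (6T16) of order 720; the others are excluded. The observed types are precisely the cycle types that occur in S_3 x S_3 (6T9) (apart from the identity). Each of the other remaining candidates has further cycle types, and by the Chebotarev density theorem the matching factorization patterns would occur for a proportion of primes equal to their share of the group: (S_3 x S_3) : C_2 (6T13) additionally contains elements of type 4+2, 3+2+1, 2+1+1+1+1 (36 of its 72 elements, about 50% of primes); S_6 (6T16) additionally contains elements of type 5+1, 4+2, 4+1+1, 3+2+1, 2+1+1+1+1 (459 of its 720 elements, about 64% of primes). None of the 16 primes tested shows any such pattern (for each of these groups the chance of that is below 10^-4), which rules them out. Hence G = S_3 x S_3 (6T9), of order 36. The Galois group S_3 x S_3 (6T9) has order 36, so the splitting field has degree 36 over Q.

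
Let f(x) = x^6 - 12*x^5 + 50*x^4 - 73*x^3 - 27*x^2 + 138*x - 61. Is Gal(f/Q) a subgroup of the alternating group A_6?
Yes

The polynomial is irreducible of degree 6 over Q. Its discriminant is 30991489 = 5567^2, a perfect square. A Galois group lies in the alternating group exactly when the discriminant is a square in Q, so the Galois group (PSL(2,5)) is contained in A_6.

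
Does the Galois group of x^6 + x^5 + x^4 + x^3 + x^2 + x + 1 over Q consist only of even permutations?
No

The polynomial is irreducible of degree 6 over Q. Its discriminant is -16807, which is not a perfect square. A Galois group lies in the alternating group exactly when the discriminant is a square in Q, so the Galois group (C_6) is not contained in A_6.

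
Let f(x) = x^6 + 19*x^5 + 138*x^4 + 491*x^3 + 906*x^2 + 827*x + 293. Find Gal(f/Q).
The polynomial f is an irreducible sextic over Q, so G = Gal(f/Q) is one of the 16 transitive subgroups 6T1, ..., 6T16 of S_6. The discriminant of f is 324179200, which is not a perfect square, so G is not contained in A_6. The transitive groups of degree 6 not contained in A_6 are: C_6 (6T1, order 6), S_3 (6T2, order 6), D_6 (6T3, order 12), C_3 x S_3 (6T5, order 18), A_4 x C_2 (6T6, order 24), S_4 (6T8, order 24), S_3 x S_3 (6T9, order 36), S_4 x C_2 (6T11, order 48), (S_3 x S_3) : C_2 (6T13, order 72), PGL(2,5) (6T14, order 120), S_6 (6T16, order 720). By Dedekind's theorem, for a prime p not dividing disc(f) the degrees of the irreducible factors of f mod p form the cycle type of an element of G. Factoring f modulo the 23 such primes p <= 101 (skipping 2, 5, 37, which divide the discriminant), each new pattern first appears at: mod 3: f = (x^3 + 2x + 1)(x^3 + x^2 + x + 2), pattern 3+3; mod 13: f = (x^2 + 8)(x^2 + 11)(x^2 + 6x + 2), pattern 2+2+2; mod 67: f = (x + 5)(x + 10)(x + 24)(x + 27)(x + 30)(x + 57), pattern 1+1+1+1+1+1. No other pattern occurs in this range, so the set of observed cycle types is {3+3, 2+2+2, 1+1+1+1+1+1}. The candidates containing elements of all these cycle types are C_6 (6T1) of order 6, S_3 (6T2) of order 6, D_6 (6T3) of order 12, C_3 x S_3 (6T5) of order 18, A_4 x C_2 (6T6) of order 24, S_4 (6T8) of order 24, S_3 x S_3 (6T9) of order 36, S_4 x C_2 (6T11) of order 48, (S_3 x S_3) : C_2 (6T13) of order 72, PGL(2,5) (6T14) of order 120, S_6 (6T16) of order 720; the others are excluded. The observed types are precisely the cycle types that occur in S_3 (6T2). Each of the other remaining candidates has further cycle types, and by the Chebotarev density theorem the matching factorization patterns would occur for a proportion of primes equal to their share of the group: C_6 (6T1) additionally contains elements of type 6 (2 of its 6 elements, about 33% of primes); D_6 (6T3) additionally contains elements of type 6, 2+2+1+1 (5 of its 12 elements, about 42% of primes); C_3 x S_3 (6T5) additionally contains elements of type 6, 3+1+1+1 (10 of its 18 elements, about 56% of primes); A_4 x C_2 (6T6) additionally contains elements of type 6, 2+2+1+1, 2+1+1+1+1 (14 of its 24 elements, about 58% of primes); S_4 (6T8) additionally contains elements of type 4+1+1, 2+2+1+1 (9 of its 24 elements, about 38% of primes); S_3 x S_3 (6T9) additionally contains elements of type 6, 3+1+1+1, 2+2+1+1 (25 of its 36 elements, about 69% of primes); S_4 x C_2 (6T11) additionally contains elements of type 6, 4+2, 4+1+1, 2+2+1+1, 2+1+1+1+1 (32 of its 48 elements, about 67% of primes); (S_3 x S_3) : C_2 (6T13) additionally contains elements of type 6, 4+2, 3+2+1, 3+1+1+1, 2+2+1+1, 2+1+1+1+1 (61 of its 72 elements, about 85% of primes); PGL(2,5) (6T14) additionally contains elements of type 6, 5+1, 4+1+1, 2+2+1+1 (89 of its 120 elements, about 74% of primes); S_6 (6T16) additionally contains elements of type 6, 5+1, 4+2, 4+1+1, 3+2+1, 3+1+1+1, 2+2+1+1, 2+1+1+1+1 (664 of its 720 elements, about 92% of primes). None of the 23 primes tested shows any such pattern (for each of these groups the chance of that is below 10^-4), which rules them out. Hence G = S_3 (6T2), of order 6.

6T2: S_3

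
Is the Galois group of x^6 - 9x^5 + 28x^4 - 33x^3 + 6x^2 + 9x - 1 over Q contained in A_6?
The polynomial is irreducible of degree 6 over Q. Its discriminant is 810448, which is not a perfect square. A Galois group lies in the alternating group exactly when the discriminant is a square in Q, so the Galois group (S_3) is not contained in A_6.

No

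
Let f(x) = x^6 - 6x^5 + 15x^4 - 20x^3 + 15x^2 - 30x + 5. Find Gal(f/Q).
The polynomial f is an irreducible sextic over Q, so G = Gal(f/Q) is one of the 16 transitive subgroups 6T1, ..., 6T16 of S_6. The discriminant of f is 746496000000 = 864000^2, a perfect square, so G is contained in A_6. The transitive groups of degree 6 contained in A_6 are: A_4 (6T4, order 12), S_4 (6T7, order 24), (C_3 x C_3) : C_4 (6T10, order 36), PSL(2,5) (6T12, order 60), A_6 (6T15, order 360). By Dedekind's theorem, for a prime p not dividing disc(f) the degrees of the irreducible factors of f mod p form the cycle type of an element of G. Factoring f modulo the 6 such primes p <= 23 (skipping 2, 3, 5, which divide the discriminant), each new pattern first appears at: mod 7: f = (x + 3)(x^5 + 5x^4 + x^2 + 5x + 4), pattern 5+1; mod 23: f = (x + 1)(x + 10)(x + 15)(x^3 + 14x^2 + 5x + 10), pattern 3+1+1+1. No other pattern occurs in this range, so the set of observed cycle types is {5+1, 3+1+1+1}. Among the candidates above, the only group containing elements of all these cycle types is A_6 (6T15) — each of A_4 (6T4), S_4 (6T7), (C_3 x C_3) : C_4 (6T10), PSL(2,5) (6T12) lacks at least one of them. Hence G = A_6 (6T15), of order 360.

A_6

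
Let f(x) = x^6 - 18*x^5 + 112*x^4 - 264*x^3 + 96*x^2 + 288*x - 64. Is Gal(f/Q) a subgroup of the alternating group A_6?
No

The polynomial is irreducible of degree 6 over Q. Its discriminant is 870211913777152, which is not a perfect square. A Galois group lies in the alternating group exactly when the discriminant is a square in Q, so the Galois group (S_3) is not contained in A_6.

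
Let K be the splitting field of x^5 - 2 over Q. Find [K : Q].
20

The degree of the splitting field over Q equals the order of the Galois group, so first determine the group. The polynomial f is an irreducible quintic over Q, so G = Gal(f/Q) is a transitive subgroup of S_5: one of C_5 (5T1, order 5), D_5 (5T2, order 10), F_20 (5T3, order 20), A_5 (5T4, order 60) or S_5 (5T5, order 120). The discriminant of f is 50000, which is not a perfect square, so G is not contained in A_5. The transitive groups of degree 5 not contained in A_5 are: F_20 (5T3, order 20), S_5 (5T5, order 120). By Dedekind's theorem, for a prime p not dividing disc(f) the degrees of the irreducible factors of f mod p form the cycle type of an element of G. Factoring f modulo the 18 such primes p <= 71 (skipping 2, 5, which divide the discriminant), each new pattern first appears at: mod 3: f = (x + 1)(x^4 + 2x^3 + x^2 + 2x + 1), pattern 4+1; mod 11: f = (x^5 + 9), pattern 5; mod 19: f = (x + 4)(x^2 + 16x + 16)(x^2 + 18x + 16), pattern 2+2+1. No other pattern occurs in this range, so the set of observed cycle types is {4+1, 5, 2+2+1}. The candidates containing elements of all these cycle types are F_20 (5T3) of order 20, S_5 (5T5) of order 120; the others are excluded. The observed types are precisely the cycle types that occur in F_20 (5T3) (apart from the identity). Each of the other remaining candidates has further cycle types, and by the Chebotarev density theorem the matching factorization patterns would occur for a proportion of primes equal to their share of the group: S_5 (5T5) additionally contains elements of type 3+2, 3+1+1, 2+1+1+1 (50 of its 120 elements, about 42% of primes). None of the 18 primes tested shows any such pattern (for each of these groups the chance of that is below 10^-4), which rules them out. Hence G = F_20 (5T3), of order 20. The Galois group F_20 (5T3) has order 20, so the splitting field has degree 20 over Q.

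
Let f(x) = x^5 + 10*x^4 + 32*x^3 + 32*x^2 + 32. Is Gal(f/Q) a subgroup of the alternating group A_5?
The polynomial is irreducible of degree 5 over Q. Its discriminant is 3008364544, which is not a perfect square. A Galois group lies in the alternating group exactly when the discriminant is a square in Q, so the Galois group (S_5) is not contained in A_5.

No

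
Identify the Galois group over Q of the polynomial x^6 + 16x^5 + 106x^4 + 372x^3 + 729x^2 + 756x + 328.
The polynomial f is an irreducible sextic over Q, so G = Gal(f/Q) is one of the 16 transitive subgroups 6T1, ..., 6T16 of S_6. The discriminant of f is -48037888, which is not a perfect square, so G is not contained in A_6. The transitive groups of degree 6 not contained in A_6 are: C_6 (6T1, order 6), S_3 (6T2, order 6), D_6 (6T3, order 12), C_3 x S_3 (6T5, order 18), A_4 x C_2 (6T6, order 24), S_4 (6T8, order 24), S_3 x S_3 (6T9, order 36), S_4 x C_2 (6T11, order 48), (S_3 x S_3) : C_2 (6T13, order 72), PGL(2,5) (6T14, order 120), S_6 (6T16, order 720). By Dedekind's theorem, for a prime p not dividing disc(f) the degrees of the irreducible factors of f mod p form the cycle type of an element of G. Factoring f modulo the 29 such primes p <= 113 (skipping 2, which divides the discriminant), each new pattern first appears at: mod 3: f = (x^6 + x^5 + x^4 + 1), pattern 6; mod 5: f = (x + 1)(x^2 + 2x + 4)(x^3 + 3x^2 + x + 2), pattern 3+2+1; mod 7: f = (x^2 + x + 6)(x^4 + x^3 + x^2 + x + 1), pattern 4+2; mod 17: f = (x^3 + 8x^2 + 4x + 9)(x^3 + 8x^2 + 4x + 10), pattern 3+3; mod 19: f = (x^2 + 7)(x^2 + 3x + 8)(x^2 + 13x + 14), pattern 2+2+2; mod 37: f = (x + 5)(x + 30)(x^2 + 3x + 6)(x^2 + 15x + 15), pattern 2+2+1+1; mod 41: f = (x)(x + 10)(x + 39)(x^3 + 8x^2 + 21x + 36), pattern 3+1+1+1; mod 113: f = (x + 13)(x + 38)(x + 89)(x + 107)(x^2 + 108x + 86), pattern 2+1+1+1+1. No other pattern occurs in this range, so the set of observed cycle types is {6, 3+2+1, 4+2, 3+3, 2+2+2, 2+2+1+1, 3+1+1+1, 2+1+1+1+1}. The candidates containing elements of all these cycle types are (S_3 x S_3) : C_2 (6T13) of order 72, S_6 (6T16) of order 720; the others are excluded. The observed types are precisely the cycle types that occur in (S_3 x S_3) : C_2 (6T13) (apart from the identity). Each of the other remaining candidates has further cycle types, and by the Chebotarev density theorem the matching factorization patterns would occur for a proportion of primes equal to their share of the group: S_6 (6T16) additionally contains elements of type 5+1, 4+1+1 (234 of its 720 elements, about 32% of primes). None of the 29 primes tested shows any such pattern (for each of these groups the chance of that is below 10^-4), which rules them out. Hence G = (S_3 x S_3) : C_2 (6T13), of order 72.

(S_3 x S_3) : C_2, the group 6T13 of order 72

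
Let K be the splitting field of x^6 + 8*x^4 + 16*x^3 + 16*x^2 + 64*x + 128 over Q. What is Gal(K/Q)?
(S_3 x S_3) : C_2 (order 72)

The polynomial f is an irreducible sextic over Q, so G = Gal(f/Q) is one of the 16 transitive subgroups 6T1, ..., 6T16 of S_6. The discriminant of f is -201485505789952, which is not a perfect square, so G is not contained in A_6. The transitive groups of degree 6 not contained in A_6 are: C_6 (6T1, order 6), S_3 (6T2, order 6), D_6 (6T3, order 12), C_3 x S_3 (6T5, order 18), A_4 x C_2 (6T6, order 24), S_4 (6T8, order 24), S_3 x S_3 (6T9, order 36), S_4 x C_2 (6T11, order 48), (S_3 x S_3) : C_2 (6T13, order 72), PGL(2,5) (6T14, order 120), S_6 (6T16, order 720). By Dedekind's theorem, for a prime p not dividing disc(f) the degrees of the irreducible factors of f mod p form the cycle type of an element of G. Factoring f modulo the 29 such primes p <= 113 (skipping 2, which divides the discriminant), each new pattern first appears at: mod 3: f = (x^6 + 2x^4 + x^3 + x^2 + x + 2), pattern 6; mod 5: f = (x + 3)(x^2 + 2x + 3)(x^3 + 4x + 2), pattern 3+2+1; mod 7: f = (x^2 + 5x + 3)(x^4 + 2x^3 + 2x^2 + 3), pattern 4+2; mod 17: f = (x^3 + 4x + 6)(x^3 + 4x + 10), pattern 3+3; mod 19: f = (x^2 + x + 9)(x^2 + 5x + 1)(x^2 + 13x + 10), pattern 2+2+2; mod 37: f = (x + 5)(x + 31)(x^2 + 6x + 3)(x^2 + 32x + 29), pattern 2+2+1+1; mod 41: f = (x + 3)(x + 4)(x + 34)(x^3 + 4x + 18), pattern 3+1+1+1; mod 113: f = (x + 22)(x + 42)(x + 45)(x + 46)(x^2 + 71x + 73), pattern 2+1+1+1+1. No other pattern occurs in this range, so the set of observed cycle types is {6, 3+2+1, 4+2, 3+3, 2+2+2, 2+2+1+1, 3+1+1+1, 2+1+1+1+1}. The candidates containing elements of all these cycle types are (S_3 x S_3) : C_2 (6T13) of order 72, S_6 (6T16) of order 720; the others are excluded. The observed types are precisely the cycle types that occur in (S_3 x S_3) : C_2 (6T13) (apart from the identity). Each of the other remaining candidates has further cycle types, and by the Chebotarev density theorem the matching factorization patterns would occur for a proportion of primes equal to their share of the group: S_6 (6T16) additionally contains elements of type 5+1, 4+1+1 (234 of its 720 elements, about 32% of primes). None of the 29 primes tested shows any such pattern (for each of these groups the chance of that is below 10^-4), which rules them out. Hence G = (S_3 x S_3) : C_2 (6T13), of order 72.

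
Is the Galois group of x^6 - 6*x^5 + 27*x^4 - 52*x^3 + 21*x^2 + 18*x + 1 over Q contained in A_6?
The polynomial is irreducible of degree 6 over Q. Its discriminant is 264479053824, which is not a perfect square. A Galois group lies in the alternating group exactly when the discriminant is a square in Q, so the Galois group (S_3 x S_3) is not contained in A_6.

No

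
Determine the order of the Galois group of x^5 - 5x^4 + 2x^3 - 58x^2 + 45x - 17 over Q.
120

The degree of the splitting field over Q equals the order of the Galois group, so first determine the group. The polynomial f is an irreducible quintic over Q, so G = Gal(f/Q) is a transitive subgroup of S_5: one of C_5 (5T1, order 5), D_5 (5T2, order 10), F_20 (5T3, order 20), A_5 (5T4, order 60) or S_5 (5T5, order 120). The discriminant of f is 770141323264, which is not a perfect square, so G is not contained in A_5. The transitive groups of degree 5 not contained in A_5 are: F_20 (5T3, order 20), S_5 (5T5, order 120). By Dedekind's theorem, for a prime p not dividing disc(f) the degrees of the irreducible factors of f mod p form the cycle type of an element of G. Factoring f modulo the 3 such primes p <= 7 (skipping 2, which divides the discriminant), each new pattern first appears at: mod 3: f = (x^5 + x^4 + 2x^3 + 2x^2 + 1), pattern 5; mod 7: f = (x^2 + 6x + 4)(x^3 + 3x^2 + x + 1), pattern 3+2. No other pattern occurs in this range, so the set of observed cycle types is {5, 3+2}. Among the candidates above, the only group containing elements of all these cycle types is S_5 (5T5) — F_20 (5T3) lacks at least one of them. Hence G = S_5 (5T5), of order 120. The Galois group S_5 (5T5) has order 120, so the splitting field has degree 120 over Q.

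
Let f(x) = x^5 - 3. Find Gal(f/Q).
The polynomial f is an irreducible quintic over Q, so G = Gal(f/Q) is a transitive subgroup of S_5: one of C_5 (5T1, order 5), D_5 (5T2, order 10), F_20 (5T3, order 20), A_5 (5T4, order 60) or S_5 (5T5, order 120). The discriminant of f is 253125, which is not a perfect square, so G is not contained in A_5. The transitive groups of degree 5 not contained in A_5 are: F_20 (5T3, order 20), S_5 (5T5, order 120). By Dedekind's theorem, for a prime p not dividing disc(f) the degrees of the irreducible factors of f mod p form the cycle type of an element of G. Factoring f modulo the 18 such primes p <= 71 (skipping 3, 5, which divide the discriminant), each new pattern first appears at: mod 2: f = (x + 1)(x^4 + x^3 + x^2 + x + 1), pattern 4+1; mod 11: f = (x^5 + 8), pattern 5; mod 19: f = (x + 9)(x^2 + 12x + 5)(x^2 + 17x + 5), pattern 2+2+1; mod 41: f = (x + 3)(x + 7)(x + 13)(x + 29)(x + 30), pattern 1+1+1+1+1. No other pattern occurs in this range, so the set of observed cycle types is {4+1, 5, 2+2+1, 1+1+1+1+1}. The candidates containing elements of all these cycle types are F_20 (5T3) of order 20, S_5 (5T5) of order 120; the others are excluded. The observed types are precisely the cycle types that occur in F_20 (5T3). Each of the other remaining candidates has further cycle types, and by the Chebotarev density theorem the matching factorization patterns would occur for a proportion of primes equal to their share of the group: S_5 (5T5) additionally contains elements of type 3+2, 3+1+1, 2+1+1+1 (50 of its 120 elements, about 42% of primes). None of the 18 primes tested shows any such pattern (for each of these groups the chance of that is below 10^-4), which rules them out. Hence G = F_20 (5T3), of order 20.

F_20, the Frobenius group of order 20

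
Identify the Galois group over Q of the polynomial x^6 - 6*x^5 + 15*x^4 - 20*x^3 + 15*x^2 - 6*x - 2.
6T3: D_6

The polynomial f is an irreducible sextic over Q, so G = Gal(f/Q) is one of the 16 transitive subgroups 6T1, ..., 6T16 of S_6. The discriminant of f is 11337408, which is not a perfect square, so G is not contained in A_6. The transitive groups of degree 6 not contained in A_6 are: C_6 (6T1, order 6), S_3 (6T2, order 6), D_6 (6T3, order 12), C_3 x S_3 (6T5, order 18), A_4 x C_2 (6T6, order 24), S_4 (6T8, order 24), S_3 x S_3 (6T9, order 36), S_4 x C_2 (6T11, order 48), (S_3 x S_3) : C_2 (6T13, order 72), PGL(2,5) (6T14, order 120), S_6 (6T16, order 720). By Dedekind's theorem, for a prime p not dividing disc(f) the degrees of the irreducible factors of f mod p form the cycle type of an element of G. Factoring f modulo the 79 such primes p <= 419 (skipping 2, 3, which divide the discriminant), each new pattern first appears at: mod 5: f = (x^2 + 2)(x^2 + x + 1)(x^2 + 3x + 4), pattern 2+2+2; mod 7: f = (x^6 + x^5 + x^4 + x^3 + x^2 + x + 5), pattern 6; mod 11: f = (x + 2)(x + 7)(x^2 + x + 7)(x^2 + 6x + 2), pattern 2+2+1+1; mod 13: f = (x^3 + 10x^2 + 3x + 3)(x^3 + 10x^2 + 3x + 8), pattern 3+3; mod 61: f = (x + 1)(x + 25)(x + 27)(x + 32)(x + 34)(x + 58), pattern 1+1+1+1+1+1. No other pattern occurs in this range, so the set of observed cycle types is {2+2+2, 6, 2+2+1+1, 3+3, 1+1+1+1+1+1}. The candidates containing elements of all these cycle types are D_6 (6T3) of order 12, A_4 x C_2 (6T6) of order 24, S_3 x S_3 (6T9) of order 36, S_4 x C_2 (6T11) of order 48, (S_3 x S_3) : C_2 (6T13) of order 72, PGL(2,5) (6T14) of order 120, S_6 (6T16) of order 720; the others are excluded. The observed types are precisely the cycle types that occur in D_6 (6T3). Each of the other remaining candidates has further cycle types, and by the Chebotarev density theorem the matching factorization patterns would occur for a proportion of primes equal to their share of the group: A_4 x C_2 (6T6) additionally contains elements of type 2+1+1+1+1 (3 of its 24 elements, about 12% of primes); S_3 x S_3 (6T9) additionally contains elements of type 3+1+1+1 (4 of its 36 elements, about 11% of primes); S_4 x C_2 (6T11) additionally contains elements of type 4+2, 4+1+1, 2+1+1+1+1 (15 of its 48 elements, about 31% of primes); (S_3 x S_3) : C_2 (6T13) additionally contains elements of type 4+2, 3+2+1, 3+1+1+1, 2+1+1+1+1 (40 of its 72 elements, about 56% of primes); PGL(2,5) (6T14) additionally contains elements of type 5+1, 4+1+1 (54 of its 120 elements, about 45% of primes); S_6 (6T16) additionally contains elements of type 5+1, 4+2, 4+1+1, 3+2+1, 3+1+1+1, 2+1+1+1+1 (499 of its 720 elements, about 69% of primes). None of the 79 primes tested shows any such pattern (for each of these groups the chance of that is below 10^-4), which rules them out. Hence G = D_6 (6T3), of order 12.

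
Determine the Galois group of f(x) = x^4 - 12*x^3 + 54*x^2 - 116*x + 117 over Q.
The polynomial is an irreducible quartic over Q and its discriminant is 331776 = 576^2, a perfect square, so the Galois group is contained in A_4. The resolvent cubic y^3 - 54*y^2 + 924*y - 5032 is irreducible over Q. An irreducible resolvent with square discriminant gives A_4.

A_4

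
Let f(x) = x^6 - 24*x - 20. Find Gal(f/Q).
The polynomial f is an irreducible sextic over Q, so G = Gal(f/Q) is one of the 16 transitive subgroups 6T1, ..., 6T16 of S_6. The discriminant of f is 746496000000 = 864000^2, a perfect square, so G is contained in A_6. The transitive groups of degree 6 contained in A_6 are: A_4 (6T4, order 12), S_4 (6T7, order 24), (C_3 x C_3) : C_4 (6T10, order 36), PSL(2,5) (6T12, order 60), A_6 (6T15, order 360). By Dedekind's theorem, for a prime p not dividing disc(f) the degrees of the irreducible factors of f mod p form the cycle type of an element of G. Factoring f modulo the 6 such primes p <= 23 (skipping 2, 3, 5, which divide the discriminant), each new pattern first appears at: mod 7: f = (x + 4)(x^5 + 3x^4 + 2x^3 + 6x^2 + 4x + 2), pattern 5+1; mod 23: f = (x + 2)(x + 11)(x + 16)(x^3 + 17x^2 + 13x + 7), pattern 3+1+1+1. No other pattern occurs in this range, so the set of observed cycle types is {5+1, 3+1+1+1}. Among the candidates above, the only group containing elements of all these cycle types is A_6 (6T15) — each of A_4 (6T4), S_4 (6T7), (C_3 x C_3) : C_4 (6T10), PSL(2,5) (6T12) lacks at least one of them. Hence G = A_6 (6T15), of order 360.

A_6, the alternating group on 6 letters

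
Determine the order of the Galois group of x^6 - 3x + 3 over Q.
72

The degree of the splitting field over Q equals the order of the Galois group, so first determine the group. The polynomial f is an irreducible sextic over Q, so G = Gal(f/Q) is one of the 16 transitive subgroups 6T1, ..., 6T16 of S_6. The discriminant of f is -9059283, which is not a perfect square, so G is not contained in A_6. The transitive groups of degree 6 not contained in A_6 are: C_6 (6T1, order 6), S_3 (6T2, order 6), D_6 (6T3, order 12), C_3 x S_3 (6T5, order 18), A_4 x C_2 (6T6, order 24), S_4 (6T8, order 24), S_3 x S_3 (6T9, order 36), S_4 x C_2 (6T11, order 48), (S_3 x S_3) : C_2 (6T13, order 72), PGL(2,5) (6T14, order 120), S_6 (6T16, order 720). By Dedekind's theorem, for a prime p not dividing disc(f) the degrees of the irreducible factors of f mod p form the cycle type of an element of G. Factoring f modulo the 28 such primes p <= 127 (skipping 3, 17, 43, which divide the discriminant), each new pattern first appears at: mod 2: f = (x^6 + x + 1), pattern 6; mod 7: f = (x + 1)(x^2 + 4x + 6)(x^3 + 2x^2 + x + 4), pattern 3+2+1; mod 11: f = (x^2 + 9x + 2)(x^4 + 2x^3 + 2x^2 + 7), pattern 4+2; mod 13: f = (x + 3)(x + 8)(x^2 + 3x + 6)(x^2 + 12x + 3), pattern 2+2+1+1; mod 61: f = (x + 40)(x + 51)(x + 57)(x + 59)(x^2 + 37x + 50), pattern 2+1+1+1+1; mod 97: f = (x + 48)(x + 85)(x + 87)(x^3 + 71x^2 + 60x + 63), pattern 3+1+1+1; mod 113: f = (x^2 + 49x + 72)(x^2 + 68x + 105)(x^2 + 109x + 10), pattern 2+2+2; mod 127: f = (x^3 + 39x^2 + 106x + 109)(x^3 + 88x^2 + 18x + 21), pattern 3+3. No other pattern occurs in this range, so the set of observed cycle types is {6, 3+2+1, 4+2, 2+2+1+1, 2+1+1+1+1, 3+1+1+1, 2+2+2, 3+3}. The candidates containing elements of all these cycle types are (S_3 x S_3) : C_2 (6T13) of order 72, S_6 (6T16) of order 720; the others are excluded. The observed types are precisely the cycle types that occur in (S_3 x S_3) : C_2 (6T13) (apart from the identity). Each of the other remaining candidates has further cycle types, and by the Chebotarev density theorem the matching factorization patterns would occur for a proportion of primes equal to their share of the group: S_6 (6T16) additionally contains elements of type 5+1, 4+1+1 (234 of its 720 elements, about 32% of primes). None of the 28 primes tested shows any such pattern (for each of these groups the chance of that is below 10^-4), which rules them out. Hence G = (S_3 x S_3) : C_2 (6T13), of order 72. The Galois group (S_3 x S_3) : C_2 (6T13) has order 72, so the splitting field has degree 72 over Q.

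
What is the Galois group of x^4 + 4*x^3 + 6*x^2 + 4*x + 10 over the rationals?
The polynomial is an irreducible quartic over Q and its discriminant is 186624 = 432^2, a perfect square, so the Galois group is contained in A_4. The resolvent cubic y^3 - 6*y^2 - 24*y + 64 splits completely over Q, which gives the Klein four-group V_4.

V_4 (also written V4)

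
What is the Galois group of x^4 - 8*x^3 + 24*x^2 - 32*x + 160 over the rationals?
V_4 (also written V4)

The polynomial is an irreducible quartic over Q and its discriminant is 764411904 = 27648^2, a perfect square, so the Galois group is contained in A_4. The resolvent cubic y^3 - 24*y^2 - 384*y + 4096 splits completely over Q, which gives the Klein four-group V_4.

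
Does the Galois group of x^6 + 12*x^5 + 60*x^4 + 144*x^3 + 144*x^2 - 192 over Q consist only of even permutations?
The polynomial is irreducible of degree 6 over Q. Its discriminant is 5410421842378752, which is not a perfect square. A Galois group lies in the alternating group exactly when the discriminant is a square in Q, so the Galois group (S_3 x S_3) is not contained in A_6.

No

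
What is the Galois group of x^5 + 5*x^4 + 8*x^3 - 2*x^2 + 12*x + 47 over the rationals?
The polynomial f is an irreducible quintic over Q, so G = Gal(f/Q) is a transitive subgroup of S_5: one of C_5 (5T1, order 5), D_5 (5T2, order 10), F_20 (5T3, order 20), A_5 (5T4, order 60) or S_5 (5T5, order 120). The discriminant of f is 6973049989, which is not a perfect square, so G is not contained in A_5. The transitive groups of degree 5 not contained in A_5 are: F_20 (5T3, order 20), S_5 (5T5, order 120). By Dedekind's theorem, for a prime p not dividing disc(f) the degrees of the irreducible factors of f mod p form the cycle type of an element of G. Factoring f modulo the first such prime p = 2, each new pattern first appears at: mod 2: f = (x^2 + x + 1)(x^3 + x + 1), pattern 3+2. No other pattern occurs in this range, so the set of observed cycle types is {3+2}. Among the candidates above, the only group containing elements of all these cycle types is S_5 (5T5) — F_20 (5T3) lacks at least one of them. Hence G = S_5 (5T5), of order 120.

S_5 (also written S5)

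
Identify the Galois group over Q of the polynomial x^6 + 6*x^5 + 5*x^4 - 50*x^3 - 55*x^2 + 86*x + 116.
(C_3 x C_3) : C_4 (order 36)

The polynomial f is an irreducible sextic over Q, so G = Gal(f/Q) is one of the 16 transitive subgroups 6T1, ..., 6T16 of S_6. The discriminant of f is 38875225000000 = 6235000^2, a perfect square, so G is contained in A_6. The transitive groups of degree 6 contained in A_6 are: A_4 (6T4, order 12), S_4 (6T7, order 24), (C_3 x C_3) : C_4 (6T10, order 36), PSL(2,5) (6T12, order 60), A_6 (6T15, order 360). By Dedekind's theorem, for a prime p not dividing disc(f) the degrees of the irreducible factors of f mod p form the cycle type of an element of G. Factoring f modulo the 19 such primes p <= 83 (skipping 2, 5, 29, 43, which divide the discriminant), each new pattern first appears at: mod 3: f = (x^2 + x + 2)(x^4 + 2x^3 + x^2 + 2x + 1), pattern 4+2; mod 11: f = (x^3 + 7x^2 + x + 8)(x^3 + 10x^2 + 9), pattern 3+3; mod 19: f = (x + 2)(x + 16)(x^2 + 11x + 3)(x^2 + 15x + 2), pattern 2+2+1+1; mod 61: f = (x + 22)(x + 25)(x + 43)(x^3 + 38x^2 + 53x + 41), pattern 3+1+1+1. No other pattern occurs in this range, so the set of observed cycle types is {4+2, 3+3, 2+2+1+1, 3+1+1+1}. The candidates containing elements of all these cycle types are (C_3 x C_3) : C_4 (6T10) of order 36, A_6 (6T15) of order 360; the others are excluded. The observed types are precisely the cycle types that occur in (C_3 x C_3) : C_4 (6T10) (apart from the identity). Each of the other remaining candidates has further cycle types, and by the Chebotarev density theorem the matching factorization patterns would occur for a proportion of primes equal to their share of the group: A_6 (6T15) additionally contains elements of type 5+1 (144 of its 360 elements, about 40% of primes). None of the 19 primes tested shows any such pattern (for each of these groups the chance of that is below 10^-4), which rules them out. Hence G = (C_3 x C_3) : C_4 (6T10), of order 36.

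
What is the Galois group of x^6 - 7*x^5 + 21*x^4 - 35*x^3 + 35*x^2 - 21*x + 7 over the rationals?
The polynomial f is an irreducible sextic over Q, so G = Gal(f/Q) is one of the 16 transitive subgroups 6T1, ..., 6T16 of S_6. The discriminant of f is -16807, which is not a perfect square, so G is not contained in A_6. The transitive groups of degree 6 not contained in A_6 are: C_6 (6T1, order 6), S_3 (6T2, order 6), D_6 (6T3, order 12), C_3 x S_3 (6T5, order 18), A_4 x C_2 (6T6, order 24), S_4 (6T8, order 24), S_3 x S_3 (6T9, order 36), S_4 x C_2 (6T11, order 48), (S_3 x S_3) : C_2 (6T13, order 72), PGL(2,5) (6T14, order 120), S_6 (6T16, order 720). By Dedekind's theorem, for a prime p not dividing disc(f) the degrees of the irreducible factors of f mod p form the cycle type of an element of G. Factoring f modulo the 37 such primes p <= 163 (skipping 7, which divides the discriminant), each new pattern first appears at: mod 2: f = (x^3 + x + 1)(x^3 + x^2 + 1), pattern 3+3; mod 3: f = (x^6 + 2x^5 + x^3 + 2x^2 + 1), pattern 6; mod 13: f = (x^2 + 5x + 8)(x^2 + 6x + 7)(x^2 + 8x + 5), pattern 2+2+2; mod 29: f = (x + 6)(x + 15)(x + 19)(x + 22)(x + 23)(x + 24), pattern 1+1+1+1+1+1. No other pattern occurs in this range, so the set of observed cycle types is {3+3, 6, 2+2+2, 1+1+1+1+1+1}. The candidates containing elements of all these cycle types are C_6 (6T1) of order 6, D_6 (6T3) of order 12, C_3 x S_3 (6T5) of order 18, A_4 x C_2 (6T6) of order 24, S_3 x S_3 (6T9) of order 36, S_4 x C_2 (6T11) of order 48, (S_3 x S_3) : C_2 (6T13) of order 72, PGL(2,5) (6T14) of order 120, S_6 (6T16) of order 720; the others are excluded. The observed types are precisely the cycle types that occur in C_6 (6T1). Each of the other remaining candidates has further cycle types, and by the Chebotarev density theorem the matching factorization patterns would occur for a proportion of primes equal to their share of the group: D_6 (6T3) additionally contains elements of type 2+2+1+1 (3 of its 12 elements, about 25% of primes); C_3 x S_3 (6T5) additionally contains elements of type 3+1+1+1 (4 of its 18 elements, about 22% of primes); A_4 x C_2 (6T6) additionally contains elements of type 2+2+1+1, 2+1+1+1+1 (6 of its 24 elements, about 25% of primes); S_3 x S_3 (6T9) additionally contains elements of type 3+1+1+1, 2+2+1+1 (13 of its 36 elements, about 36% of primes); S_4 x C_2 (6T11) additionally contains elements of type 4+2, 4+1+1, 2+2+1+1, 2+1+1+1+1 (24 of its 48 elements, about 50% of primes); (S_3 x S_3) : C_2 (6T13) additionally contains elements of type 4+2, 3+2+1, 3+1+1+1, 2+2+1+1, 2+1+1+1+1 (49 of its 72 elements, about 68% of primes); PGL(2,5) (6T14) additionally contains elements of type 5+1, 4+1+1, 2+2+1+1 (69 of its 120 elements, about 58% of primes); S_6 (6T16) additionally contains elements of type 5+1, 4+2, 4+1+1, 3+2+1, 3+1+1+1, 2+2+1+1, 2+1+1+1+1 (544 of its 720 elements, about 76% of primes). None of the 37 primes tested shows any such pattern (for each of these groups the chance of that is below 10^-4), which rules them out. Hence G = C_6 (6T1), of order 6.

C_6 (order 6)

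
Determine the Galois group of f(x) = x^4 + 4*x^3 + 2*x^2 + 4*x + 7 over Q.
The polynomial is an irreducible quartic over Q and its discriminant is -165888, which is not a perfect square, so the Galois group is not contained in A_4. The resolvent cubic y^3 - 2*y^2 - 12*y - 72 has exactly one rational root, so the Galois group is C_4 or D_4. The quartic remains irreducible over Q(sqrt(disc)), so the group is D_4.

D_4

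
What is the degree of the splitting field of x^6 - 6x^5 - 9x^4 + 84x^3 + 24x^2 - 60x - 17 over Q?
24

The degree of the splitting field over Q equals the order of the Galois group, so first determine the group. The polynomial f is an irreducible sextic over Q, so G = Gal(f/Q) is one of the 16 transitive subgroups 6T1, ..., 6T16 of S_6. The discriminant of f is -9221581132716096, which is not a perfect square, so G is not contained in A_6. The transitive groups of degree 6 not contained in A_6 are: C_6 (6T1, order 6), S_3 (6T2, order 6), D_6 (6T3, order 12), C_3 x S_3 (6T5, order 18), A_4 x C_2 (6T6, order 24), S_4 (6T8, order 24), S_3 x S_3 (6T9, order 36), S_4 x C_2 (6T11, order 48), (S_3 x S_3) : C_2 (6T13, order 72), PGL(2,5) (6T14, order 120), S_6 (6T16, order 720). By Dedekind's theorem, for a prime p not dividing disc(f) the degrees of the irreducible factors of f mod p form the cycle type of an element of G. Factoring f modulo the 33 such primes p <= 149 (skipping 2, 3, which divide the discriminant), each new pattern first appears at: mod 5: f = (x^3 + 2x + 4)(x^3 + 4x^2 + 4x + 2), pattern 3+3; mod 7: f = (x^6 + x^5 + 5x^4 + 3x^2 + 3x + 4), pattern 6; mod 17: f = (x)(x + 16)(x^2 + 3x + 1)(x^2 + 9x + 9), pattern 2+2+1+1; mod 19: f = (x + 1)(x + 2)(x + 5)(x + 14)(x^2 + 10x + 3), pattern 2+1+1+1+1; mod 71: f = (x^2 + 5x + 40)(x^2 + 20x + 59)(x^2 + 40x + 70), pattern 2+2+2. No other pattern occurs in this range, so the set of observed cycle types is {3+3, 6, 2+2+1+1, 2+1+1+1+1, 2+2+2}. The candidates containing elements of all these cycle types are A_4 x C_2 (6T6) of order 24, S_4 x C_2 (6T11) of order 48, (S_3 x S_3) : C_2 (6T13) of order 72, S_6 (6T16) of order 720; the others are excluded. The observed types are precisely the cycle types that occur in A_4 x C_2 (6T6) (apart from the identity). Each of the other remaining candidates has further cycle types, and by the Chebotarev density theorem the matching factorization patterns would occur for a proportion of primes equal to their share of the group: S_4 x C_2 (6T11) additionally contains elements of type 4+2, 4+1+1 (12 of its 48 elements, about 25% of primes); (S_3 x S_3) : C_2 (6T13) additionally contains elements of type 4+2, 3+2+1, 3+1+1+1 (34 of its 72 elements, about 47% of primes); S_6 (6T16) additionally contains elements of type 5+1, 4+2, 4+1+1, 3+2+1, 3+1+1+1 (484 of its 720 elements, about 67% of primes). None of the 33 primes tested shows any such pattern (for each of these groups the chance of that is below 10^-4), which rules them out. Hence G = A_4 x C_2 (6T6), of order 24. The Galois group A_4 x C_2 (6T6) has order 24, so the splitting field has degree 24 over Q.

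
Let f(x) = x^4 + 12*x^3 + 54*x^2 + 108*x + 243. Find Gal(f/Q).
The polynomial is an irreducible quartic over Q and its discriminant is 1088391168, which is not a perfect square, so the Galois group is not contained in A_4. The resolvent cubic y^3 - 54*y^2 + 324*y + 5832 has exactly one rational root, so the Galois group is C_4 or D_4. The quartic remains irreducible over Q(sqrt(disc)), so the group is D_4.

D_4, the dihedral group of order 8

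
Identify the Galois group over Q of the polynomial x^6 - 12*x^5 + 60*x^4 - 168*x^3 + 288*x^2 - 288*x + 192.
C_6

The polynomial f is an irreducible sextic over Q, so G = Gal(f/Q) is one of the 16 transitive subgroups 6T1, ..., 6T16 of S_6. The discriminant of f is -21134460321792, which is not a perfect square, so G is not contained in A_6. The transitive groups of degree 6 not contained in A_6 are: C_6 (6T1, order 6), S_3 (6T2, order 6), D_6 (6T3, order 12), C_3 x S_3 (6T5, order 18), A_4 x C_2 (6T6, order 24), S_4 (6T8, order 24), S_3 x S_3 (6T9, order 36), S_4 x C_2 (6T11, order 48), (S_3 x S_3) : C_2 (6T13, order 72), PGL(2,5) (6T14, order 120), S_6 (6T16, order 720). By Dedekind's theorem, for a prime p not dividing disc(f) the degrees of the irreducible factors of f mod p form the cycle type of an element of G. Factoring f modulo the 37 such primes p <= 167 (skipping 2, 3, which divide the discriminant), each new pattern first appears at: mod 5: f = (x^6 + 3x^5 + 2x^3 + 3x^2 + 2x + 2), pattern 6; mod 7: f = (x^3 + x^2 + 5x + 1)(x^3 + x^2 + 5x + 3), pattern 3+3; mod 17: f = (x^2 + 5x + 7)(x^2 + 7x + 3)(x^2 + 10x + 14), pattern 2+2+2; mod 19: f = (x + 6)(x + 8)(x + 10)(x + 11)(x + 13)(x + 16), pattern 1+1+1+1+1+1. No other pattern occurs in this range, so the set of observed cycle types is {6, 3+3, 2+2+2, 1+1+1+1+1+1}. The candidates containing elements of all these cycle types are C_6 (6T1) of order 6, D_6 (6T3) of order 12, C_3 x S_3 (6T5) of order 18, A_4 x C_2 (6T6) of order 24, S_3 x S_3 (6T9) of order 36, S_4 x C_2 (6T11) of order 48, (S_3 x S_3) : C_2 (6T13) of order 72, PGL(2,5) (6T14) of order 120, S_6 (6T16) of order 720; the others are excluded. The observed types are precisely the cycle types that occur in C_6 (6T1). Each of the other remaining candidates has further cycle types, and by the Chebotarev density theorem the matching factorization patterns would occur for a proportion of primes equal to their share of the group: D_6 (6T3) additionally contains elements of type 2+2+1+1 (3 of its 12 elements, about 25% of primes); C_3 x S_3 (6T5) additionally contains elements of type 3+1+1+1 (4 of its 18 elements, about 22% of primes); A_4 x C_2 (6T6) additionally contains elements of type 2+2+1+1, 2+1+1+1+1 (6 of its 24 elements, about 25% of primes); S_3 x S_3 (6T9) additionally contains elements of type 3+1+1+1, 2+2+1+1 (13 of its 36 elements, about 36% of primes); S_4 x C_2 (6T11) additionally contains elements of type 4+2, 4+1+1, 2+2+1+1, 2+1+1+1+1 (24 of its 48 elements, about 50% of primes); (S_3 x S_3) : C_2 (6T13) additionally contains elements of type 4+2, 3+2+1, 3+1+1+1, 2+2+1+1, 2+1+1+1+1 (49 of its 72 elements, about 68% of primes); PGL(2,5) (6T14) additionally contains elements of type 5+1, 4+1+1, 2+2+1+1 (69 of its 120 elements, about 58% of primes); S_6 (6T16) additionally contains elements of type 5+1, 4+2, 4+1+1, 3+2+1, 3+1+1+1, 2+2+1+1, 2+1+1+1+1 (544 of its 720 elements, about 76% of primes). None of the 37 primes tested shows any such pattern (for each of these groups the chance of that is below 10^-4), which rules them out. Hence G = C_6 (6T1), of order 6.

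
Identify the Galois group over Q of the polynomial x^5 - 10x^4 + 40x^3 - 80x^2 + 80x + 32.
The polynomial f is an irreducible quintic over Q, so G = Gal(f/Q) is a transitive subgroup of S_5: one of C_5 (5T1, order 5), D_5 (5T2, order 10), F_20 (5T3, order 20), A_5 (5T4, order 60) or S_5 (5T5, order 120). The discriminant of f is 52428800000, which is not a perfect square, so G is not contained in A_5. The transitive groups of degree 5 not contained in A_5 are: F_20 (5T3, order 20), S_5 (5T5, order 120). By Dedekind's theorem, for a prime p not dividing disc(f) the degrees of the irreducible factors of f mod p form the cycle type of an element of G. Factoring f modulo the 18 such primes p <= 71 (skipping 2, 5, which divide the discriminant), each new pattern first appears at: mod 3: f = (x + 2)(x^4 + x^2 + 2x + 1), pattern 4+1; mod 11: f = (x^5 + x^4 + 7x^3 + 8x^2 + 3x + 10), pattern 5; mod 19: f = (x + 9)(x^2 + 2x + 18)(x^2 + 17x + 7), pattern 2+2+1. No other pattern occurs in this range, so the set of observed cycle types is {4+1, 5, 2+2+1}. The candidates containing elements of all these cycle types are F_20 (5T3) of order 20, S_5 (5T5) of order 120; the others are excluded. The observed types are precisely the cycle types that occur in F_20 (5T3) (apart from the identity). Each of the other remaining candidates has further cycle types, and by the Chebotarev density theorem the matching factorization patterns would occur for a proportion of primes equal to their share of the group: S_5 (5T5) additionally contains elements of type 3+2, 3+1+1, 2+1+1+1 (50 of its 120 elements, about 42% of primes). None of the 18 primes tested shows any such pattern (for each of these groups the chance of that is below 10^-4), which rules them out. Hence G = F_20 (5T3), of order 20.

F_20, the Frobenius group of order 20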